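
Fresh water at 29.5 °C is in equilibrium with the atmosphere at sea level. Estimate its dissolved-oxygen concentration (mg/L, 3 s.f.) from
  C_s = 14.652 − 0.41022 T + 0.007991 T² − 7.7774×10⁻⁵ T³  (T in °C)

C_s = 14.652 − 0.41022×29.5 + 0.007991×29.5² − 7.7774×10⁻⁵×29.5³ = 7.508 mg/L.

C_s ≈ 7.51 mg/L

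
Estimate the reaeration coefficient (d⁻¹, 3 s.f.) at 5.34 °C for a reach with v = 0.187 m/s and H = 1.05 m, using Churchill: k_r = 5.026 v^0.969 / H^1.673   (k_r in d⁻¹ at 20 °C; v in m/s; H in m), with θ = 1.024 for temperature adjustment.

k_r ≈ 0.644 d⁻¹

k_r(20) = 5.026 × 0.187^0.969 / 1.05^1.673 = 5.026 × 0.1970 / 1.085 = 0.9124 d⁻¹.
k_r(5.34) = 0.9124 × 1.024^(5.34−20) = 0.9124 × 0.7063 = 0.6445 d⁻¹.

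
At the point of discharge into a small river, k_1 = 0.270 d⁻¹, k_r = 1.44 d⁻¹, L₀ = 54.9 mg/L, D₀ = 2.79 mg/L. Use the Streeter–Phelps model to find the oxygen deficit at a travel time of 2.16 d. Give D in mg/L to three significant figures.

D ≈ 6.63 mg/L

k_1 L₀/(k_r−k_1) = 0.270×54.9/(1.44−0.270) = 14.82/1.170 = 12.67 mg/L.
e^(−k_1 t) = e^(−0.270×2.160) = 0.5581; e^(−k_r t) = e^(−1.44×2.160) = 0.04458.
D = 12.67 × (0.5581 − 0.04458) + 2.79 × 0.04458 = 6.506 + 0.1244 = 6.630 mg/L.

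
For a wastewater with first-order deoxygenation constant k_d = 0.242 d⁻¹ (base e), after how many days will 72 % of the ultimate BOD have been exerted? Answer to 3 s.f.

y/L₀ = 1 − e^(−k_d t) = 0.72 ⇒ e^(−k_d t) = 0.280
t = −ln(0.280) / 0.242 = 1.273 / 0.242 = 5.260 d.

t ≈ 5.26 d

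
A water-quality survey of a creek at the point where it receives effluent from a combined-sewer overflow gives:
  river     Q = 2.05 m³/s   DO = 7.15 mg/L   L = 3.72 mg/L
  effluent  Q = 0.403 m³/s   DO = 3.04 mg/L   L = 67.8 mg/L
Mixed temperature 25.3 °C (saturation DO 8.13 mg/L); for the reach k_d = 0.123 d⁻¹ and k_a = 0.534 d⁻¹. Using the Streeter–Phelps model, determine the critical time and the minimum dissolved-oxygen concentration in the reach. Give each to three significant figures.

Mixed DO = (2.05×7.15 + 0.403×3.04)/(2.05+0.403) = 15.88/2.453 = 6.475 mg/L.
Mixed L₀ = (2.05×3.72 + 0.403×67.8)/(2.453) = 34.95/2.453 = 14.25 mg/L.
Initial deficit D₀ = C_s − DO₀ = 8.13 − 6.475 = 1.655 mg/L.
t_c = (1/0.4110) ln[(0.534/0.123)(1 − 1.655×0.4110/(0.123×14.25))] = 2.433 × ln(2.656) = 2.377 d.
D_c = (0.123/0.534) × 14.25 × e^(−0.123×2.377) = 0.2303 × 14.25 × 0.7465 = 2.450 mg/L.
Minimum DO = 8.13 − 2.450 = 5.680 mg/L.

t_c ≈ 2.38 d; minimum DO ≈ 5.68 mg/L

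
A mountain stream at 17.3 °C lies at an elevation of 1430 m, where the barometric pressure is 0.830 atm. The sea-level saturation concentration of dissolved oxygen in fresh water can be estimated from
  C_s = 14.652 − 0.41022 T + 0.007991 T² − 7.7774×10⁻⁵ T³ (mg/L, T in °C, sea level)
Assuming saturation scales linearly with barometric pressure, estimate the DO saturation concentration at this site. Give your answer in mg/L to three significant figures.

At sea level: C_s = 14.652 − 0.41022×17.3 + 0.007991×17.3² − 7.7774×10⁻⁵×17.3³ = 9.544 mg/L.
Pressure correction: C_s' = 9.544 × 0.830 = 7.922 mg/L.

C_s ≈ 7.92 mg/L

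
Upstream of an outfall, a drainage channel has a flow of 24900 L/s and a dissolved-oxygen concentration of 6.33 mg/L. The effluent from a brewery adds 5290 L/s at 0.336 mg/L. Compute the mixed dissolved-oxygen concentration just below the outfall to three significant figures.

Flow-weighted mixing: C = (Q_r C_r + Q_w C_w)/(Q_r + Q_w)
= (24900×6.33 + 5290×0.336)/(24900 + 5290) = 159400/30190 = 5.280 mg/L.

5.28 mg/L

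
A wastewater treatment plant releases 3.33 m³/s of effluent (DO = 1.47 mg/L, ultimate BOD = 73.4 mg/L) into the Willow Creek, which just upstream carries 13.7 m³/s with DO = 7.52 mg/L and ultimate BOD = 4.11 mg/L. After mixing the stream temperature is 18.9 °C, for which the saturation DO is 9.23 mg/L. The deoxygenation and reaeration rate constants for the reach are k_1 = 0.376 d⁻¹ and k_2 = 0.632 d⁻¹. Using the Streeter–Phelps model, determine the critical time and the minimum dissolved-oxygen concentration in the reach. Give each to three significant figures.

Mixed DO = (13.7×7.52 + 3.33×1.47)/(13.7+3.33) = 107.9/17.03 = 6.337 mg/L.
Mixed L₀ = (13.7×4.11 + 3.33×73.4)/(17.03) = 300.7/17.03 = 17.66 mg/L.
Initial deficit D₀ = C_s − DO₀ = 9.23 − 6.337 = 2.893 mg/L.
t_c = (1/0.2560) ln[(0.632/0.376)(1 − 2.893×0.2560/(0.376×17.66))] = 3.906 × ln(1.493) = 1.567 d.
D_c = (0.376/0.632) × 17.66 × e^(−0.376×1.567) = 0.5949 × 17.66 × 0.5549 = 5.829 mg/L.
Minimum DO = 9.23 − 5.829 = 3.401 mg/L.

t_c ≈ 1.57 d; minimum DO ≈ 3.40 mg/L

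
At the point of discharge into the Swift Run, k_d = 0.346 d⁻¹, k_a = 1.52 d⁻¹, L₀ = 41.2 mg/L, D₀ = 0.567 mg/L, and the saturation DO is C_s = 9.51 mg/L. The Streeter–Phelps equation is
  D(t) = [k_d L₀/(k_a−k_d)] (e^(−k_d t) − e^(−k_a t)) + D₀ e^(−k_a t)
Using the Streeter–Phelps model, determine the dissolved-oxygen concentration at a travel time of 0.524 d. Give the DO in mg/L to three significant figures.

k_d L₀/(k_a−k_d) = 0.346×41.2/(1.52−0.346) = 14.26/1.174 = 12.14 mg/L.
e^(−k_d t) = e^(−0.346×0.5240) = 0.8342; e^(−k_a t) = e^(−1.52×0.5240) = 0.4509.
D = 12.14 × (0.8342 − 0.4509) + 0.567 × 0.4509 = 4.654 + 0.2557 = 4.909 mg/L.
DO = C_s − D = 9.51 − 4.909 = 4.601 mg/L.

DO ≈ 4.60 mg/L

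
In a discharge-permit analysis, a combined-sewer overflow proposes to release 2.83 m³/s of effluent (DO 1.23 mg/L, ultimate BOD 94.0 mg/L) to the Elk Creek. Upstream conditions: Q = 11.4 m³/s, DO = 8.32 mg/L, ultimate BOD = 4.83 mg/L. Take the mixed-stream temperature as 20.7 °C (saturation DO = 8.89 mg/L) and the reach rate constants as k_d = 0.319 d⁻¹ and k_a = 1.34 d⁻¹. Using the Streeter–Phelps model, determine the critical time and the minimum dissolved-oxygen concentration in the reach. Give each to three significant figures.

t_c ≈ 1.08 d; minimum DO ≈ 5.09 mg/L

Mixed DO = (11.4×8.32 + 2.83×1.23)/(11.4+2.83) = 98.33/14.23 = 6.910 mg/L.
Mixed L₀ = (11.4×4.83 + 2.83×94.0)/(14.23) = 321.1/14.23 = 22.56 mg/L.
Initial deficit D₀ = C_s − DO₀ = 8.89 − 6.910 = 1.980 mg/L.
t_c = (1/1.021) ln[(1.34/0.319)(1 − 1.980×1.021/(0.319×22.56))] = 0.9794 × ln(3.021) = 1.083 d.
D_c = (0.319/1.34) × 22.56 × e^(−0.319×1.083) = 0.2381 × 22.56 × 0.7079 = 3.803 mg/L.
Minimum DO = 8.89 − 3.803 = 5.087 mg/L.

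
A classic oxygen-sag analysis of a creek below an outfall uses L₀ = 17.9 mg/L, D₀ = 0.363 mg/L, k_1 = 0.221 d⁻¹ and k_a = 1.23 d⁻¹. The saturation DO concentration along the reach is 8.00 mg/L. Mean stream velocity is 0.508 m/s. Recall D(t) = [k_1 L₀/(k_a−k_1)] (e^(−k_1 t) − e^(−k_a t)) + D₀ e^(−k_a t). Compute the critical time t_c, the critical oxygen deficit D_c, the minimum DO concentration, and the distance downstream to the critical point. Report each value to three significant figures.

With k_a/k_1 = 5.566 and 1 − D₀(k_a−k_1)/(k_1 L₀) = 0.9074,
t_c = ln(5.566 × 0.9074) / (1.23 − 0.221) = ln(5.050) / 1.009 = 1.619/1.009 = 1.605 d.
D_c = (k_1/k_a) L₀ e^(−k_1 t_c) = (0.221/1.23) × 17.9 × e^(−0.221×1.605) = 0.1797 × 17.9 × 0.7014 = 2.256 mg/L.
Minimum DO = C_s − D_c = 8.00 − 2.256 = 5.744 mg/L.
x_c = v t_c = 0.508 m/s × 1.605 d × 86400 s/d = 70450 m ≈ 70.4 km.

t_c ≈ 1.61 d; D_c ≈ 2.26 mg/L; min DO ≈ 5.74 mg/L; x_c ≈ 70.4 km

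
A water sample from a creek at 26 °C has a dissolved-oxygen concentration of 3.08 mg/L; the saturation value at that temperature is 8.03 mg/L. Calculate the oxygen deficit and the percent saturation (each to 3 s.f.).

D ≈ 4.95 mg/L; 38.4 % saturation

D = C_s − C = 8.03 − 3.08 = 4.95 mg/L.
% saturation = 3.08/8.03 × 100 = 38.4 %.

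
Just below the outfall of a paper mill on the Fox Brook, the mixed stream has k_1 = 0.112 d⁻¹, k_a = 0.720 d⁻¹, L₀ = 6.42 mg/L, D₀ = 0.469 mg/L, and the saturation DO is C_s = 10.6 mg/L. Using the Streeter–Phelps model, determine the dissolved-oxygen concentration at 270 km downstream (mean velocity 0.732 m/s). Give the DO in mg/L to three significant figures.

DO ≈ 9.90 mg/L

Travel time t = x/v = 270 km / (0.732 m/s) = 270000 m / 0.732 m/s = 368900 s = 4.269 d.
k_1 L₀/(k_a−k_1) = 0.112×6.42/(0.720−0.112) = 0.7190/0.6080 = 1.183 mg/L.
e^(−k_1 t) = e^(−0.112×4.269) = 0.6199; e^(−k_a t) = e^(−0.720×4.269) = 0.04625.
D = 1.183 × (0.6199 − 0.04625) + 0.469 × 0.04625 = 0.6785 + 0.02169 = 0.7002 mg/L.
DO = C_s − D = 10.6 − 0.7002 = 9.900 mg/L.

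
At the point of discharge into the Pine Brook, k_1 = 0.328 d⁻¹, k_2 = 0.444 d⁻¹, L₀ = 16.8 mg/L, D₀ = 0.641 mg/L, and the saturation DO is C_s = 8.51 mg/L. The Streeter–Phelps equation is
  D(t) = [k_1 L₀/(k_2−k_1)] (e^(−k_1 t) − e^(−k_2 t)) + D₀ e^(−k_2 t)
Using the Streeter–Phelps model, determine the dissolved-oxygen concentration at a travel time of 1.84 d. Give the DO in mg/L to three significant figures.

DO ≈ 3.23 mg/L

k_1 L₀/(k_2−k_1) = 0.328×16.8/(0.444−0.328) = 5.510/0.1160 = 47.50 mg/L.
e^(−k_1 t) = e^(−0.328×1.840) = 0.5469; e^(−k_2 t) = e^(−0.444×1.840) = 0.4418.
D = 47.50 × (0.5469 − 0.4418) + 0.641 × 0.4418 = 4.993 + 0.2832 = 5.276 mg/L.
DO = C_s − D = 8.51 − 5.276 = 3.234 mg/L.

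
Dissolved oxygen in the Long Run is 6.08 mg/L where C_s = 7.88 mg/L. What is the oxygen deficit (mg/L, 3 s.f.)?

D ≈ 1.80 mg/L

D = C_s − C = 7.88 − 6.08 = 1.80 mg/L.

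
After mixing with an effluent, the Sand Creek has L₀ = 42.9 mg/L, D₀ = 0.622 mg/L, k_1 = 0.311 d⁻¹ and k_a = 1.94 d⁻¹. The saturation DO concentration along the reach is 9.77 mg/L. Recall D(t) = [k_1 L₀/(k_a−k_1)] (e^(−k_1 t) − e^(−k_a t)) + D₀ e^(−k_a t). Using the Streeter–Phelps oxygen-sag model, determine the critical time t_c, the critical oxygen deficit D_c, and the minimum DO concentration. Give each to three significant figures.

t_c ≈ 1.08 d; D_c ≈ 4.92 mg/L; min DO ≈ 4.85 mg/L

At the critical point dD/dt = 0, so k_1 L₀ e^(−k_1 t) = k_a D. Substituting D(t) from the Streeter–Phelps equation and solving for t gives
t_c = ln[(k_a/k_1)(1 − D₀(k_a−k_1)/(k_1 L₀))] / (k_a−k_1).
Here k_a−k_1 = 1.629 d⁻¹ and 1 − D₀(k_a−k_1)/(k_1 L₀) = 1 − 0.622×1.629/(0.311×42.9) = 0.9241, so
t_c = ln(6.238 × 0.9241) / 1.629 = 1.752 / 1.629 = 1.075 d.
D_c = (k_1/k_a) L₀ e^(−k_1 t_c) = (0.311/1.94) × 42.9 × e^(−0.311×1.075) = 0.1603 × 42.9 × 0.7158 = 4.922 mg/L.
Minimum DO = C_s − D_c = 9.77 − 4.922 = 4.848 mg/L.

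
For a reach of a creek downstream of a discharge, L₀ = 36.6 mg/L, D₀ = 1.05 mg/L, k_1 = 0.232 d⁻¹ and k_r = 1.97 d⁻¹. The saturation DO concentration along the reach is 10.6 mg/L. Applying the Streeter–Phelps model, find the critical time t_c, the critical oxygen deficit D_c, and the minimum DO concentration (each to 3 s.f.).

With k_r/k_1 = 8.491 and 1 − D₀(k_r−k_1)/(k_1 L₀) = 0.7851,
t_c = ln(8.491 × 0.7851) / (1.97 − 0.232) = ln(6.666) / 1.738 = 1.897/1.738 = 1.092 d.
D_c = (k_1/k_r) L₀ e^(−k_1 t_c) = (0.232/1.97) × 36.6 × e^(−0.232×1.092) = 0.1178 × 36.6 × 0.7763 = 3.346 mg/L.
Minimum DO = C_s − D_c = 10.6 − 3.346 = 7.254 mg/L.

t_c ≈ 1.09 d; D_c ≈ 3.35 mg/L; min DO ≈ 7.25 mg/L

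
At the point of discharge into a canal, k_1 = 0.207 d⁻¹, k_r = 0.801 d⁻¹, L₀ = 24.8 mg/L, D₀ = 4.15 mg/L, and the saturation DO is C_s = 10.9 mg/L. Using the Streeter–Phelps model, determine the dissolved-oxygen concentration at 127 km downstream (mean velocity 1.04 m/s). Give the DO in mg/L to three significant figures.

Travel time t = x/v = 127 km / (1.04 m/s) = 127000 m / 1.04 m/s = 122100 s = 1.413 d.
k_1 L₀/(k_r−k_1) = 0.207×24.8/(0.801−0.207) = 5.134/0.5940 = 8.642 mg/L.
e^(−k_1 t) = e^(−0.207×1.413) = 0.7463; e^(−k_r t) = e^(−0.801×1.413) = 0.3224.
D = 8.642 × (0.7463 − 0.3224) + 4.15 × 0.3224 = 3.664 + 1.338 = 5.002 mg/L.
DO = C_s − D = 10.9 − 5.002 = 5.898 mg/L.

DO ≈ 5.90 mg/L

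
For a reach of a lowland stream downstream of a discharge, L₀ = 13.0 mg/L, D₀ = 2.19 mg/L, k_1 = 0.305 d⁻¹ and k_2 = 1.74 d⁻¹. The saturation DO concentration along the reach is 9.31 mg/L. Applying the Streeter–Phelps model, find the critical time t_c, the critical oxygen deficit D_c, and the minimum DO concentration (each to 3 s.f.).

t_c ≈ 0.117 d; D_c ≈ 2.20 mg/L; min DO ≈ 7.11 mg/L

With k_2/k_1 = 5.705 and 1 − D₀(k_2−k_1)/(k_1 L₀) = 0.2074,
t_c = ln(5.705 × 0.2074) / (1.74 − 0.305) = ln(1.183) / 1.435 = 0.1682/1.435 = 0.1172 d.
D_c = (k_1/k_2) L₀ e^(−k_1 t_c) = (0.305/1.74) × 13.0 × e^(−0.305×0.1172) = 0.1753 × 13.0 × 0.9649 = 2.199 mg/L.
Minimum DO = C_s − D_c = 9.31 − 2.199 = 7.111 mg/L.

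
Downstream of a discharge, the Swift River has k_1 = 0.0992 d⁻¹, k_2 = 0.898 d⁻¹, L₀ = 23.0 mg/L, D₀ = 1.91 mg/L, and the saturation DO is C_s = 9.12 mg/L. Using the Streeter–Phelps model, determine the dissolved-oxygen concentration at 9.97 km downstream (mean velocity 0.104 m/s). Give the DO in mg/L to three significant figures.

Travel time t = x/v = 9.97 km / (0.104 m/s) = 9970 m / 0.104 m/s = 95870 s = 1.110 d.
k_1 L₀/(k_2−k_1) = 0.0992×23.0/(0.898−0.0992) = 2.282/0.7988 = 2.856 mg/L.
e^(−k_1 t) = e^(−0.0992×1.110) = 0.8958; e^(−k_2 t) = e^(−0.898×1.110) = 0.3692.
D = 2.856 × (0.8958 − 0.3692) + 1.91 × 0.3692 = 1.504 + 0.7052 = 2.209 mg/L.
DO = C_s − D = 9.12 − 2.209 = 6.911 mg/L.

DO ≈ 6.91 mg/L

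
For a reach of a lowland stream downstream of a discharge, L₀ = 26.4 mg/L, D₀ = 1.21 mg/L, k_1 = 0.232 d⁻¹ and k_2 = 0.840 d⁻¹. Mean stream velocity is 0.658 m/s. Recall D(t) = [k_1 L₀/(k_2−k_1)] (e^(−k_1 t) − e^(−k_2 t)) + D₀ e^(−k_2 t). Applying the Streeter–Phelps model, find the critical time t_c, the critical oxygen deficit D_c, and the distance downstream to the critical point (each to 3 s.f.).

t_c ≈ 1.91 d; D_c ≈ 4.69 mg/L; x_c ≈ 108 km

t_c = [1/(k_2−k_1)] ln[(k_2/k_1)(1 − D₀(k_2−k_1)/(k_1 L₀))]
= [1/(0.840−0.232)] ln[(0.840/0.232)(1 − 1.21×0.6080/(0.232×26.4))]
= (1/0.6080) ln[3.621 × 0.8799] = 1.645 × ln(3.186) = 1.645 × 1.159 = 1.906 d.
D_c = (k_1/k_2) L₀ e^(−k_1 t_c) = (0.232/0.840) × 26.4 × e^(−0.232×1.906) = 0.2762 × 26.4 × 0.6427 = 4.686 mg/L.
x_c = v t_c = 0.658 m/s × 1.906 d × 86400 s/d = 108300 m ≈ 108 km.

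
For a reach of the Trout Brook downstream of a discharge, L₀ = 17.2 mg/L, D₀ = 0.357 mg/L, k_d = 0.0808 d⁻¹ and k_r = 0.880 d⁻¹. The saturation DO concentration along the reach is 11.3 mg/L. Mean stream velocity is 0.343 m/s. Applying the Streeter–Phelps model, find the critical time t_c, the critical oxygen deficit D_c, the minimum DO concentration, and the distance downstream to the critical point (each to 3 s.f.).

t_c = [1/(k_r−k_d)] ln[(k_r/k_d)(1 − D₀(k_r−k_d)/(k_d L₀))]
= [1/(0.880−0.0808)] ln[(0.880/0.0808)(1 − 0.357×0.7992/(0.0808×17.2))]
= (1/0.7992) ln[10.89 × 0.7947] = 1.251 × ln(8.655) = 1.251 × 2.158 = 2.700 d.
D_c = (k_d/k_r) L₀ e^(−k_d t_c) = (0.0808/0.880) × 17.2 × e^(−0.0808×2.700) = 0.09182 × 17.2 × 0.8040 = 1.270 mg/L.
Minimum DO = C_s − D_c = 11.3 − 1.270 = 10.03 mg/L.
x_c = v t_c = 0.343 m/s × 2.700 d × 86400 s/d = 80030 m ≈ 80.0 km.

t_c ≈ 2.70 d; D_c ≈ 1.27 mg/L; min DO ≈ 10.0 mg/L; x_c ≈ 80.0 km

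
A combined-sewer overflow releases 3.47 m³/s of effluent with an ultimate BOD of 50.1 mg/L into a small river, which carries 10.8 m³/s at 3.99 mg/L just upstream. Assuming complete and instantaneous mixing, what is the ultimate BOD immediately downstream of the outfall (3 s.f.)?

Flow-weighted mixing: C = (Q_r C_r + Q_w C_w)/(Q_r + Q_w)
= (10.8×3.99 + 3.47×50.1)/(10.8 + 3.47) = 216.9/14.27 = 15.20 mg/L.

15.2 mg/L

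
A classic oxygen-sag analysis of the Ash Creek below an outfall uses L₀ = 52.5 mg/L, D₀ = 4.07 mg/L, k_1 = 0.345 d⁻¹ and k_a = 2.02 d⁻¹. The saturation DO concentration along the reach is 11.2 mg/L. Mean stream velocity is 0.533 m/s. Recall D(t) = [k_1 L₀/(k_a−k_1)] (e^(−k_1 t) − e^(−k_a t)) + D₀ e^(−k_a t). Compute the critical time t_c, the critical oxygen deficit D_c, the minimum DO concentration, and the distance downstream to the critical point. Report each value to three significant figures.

t_c ≈ 0.773 d; D_c ≈ 6.87 mg/L; min DO ≈ 4.33 mg/L; x_c ≈ 35.6 km

With k_a/k_1 = 5.855 and 1 − D₀(k_a−k_1)/(k_1 L₀) = 0.6236,
t_c = ln(5.855 × 0.6236) / (2.02 − 0.345) = ln(3.651) / 1.675 = 1.295/1.675 = 0.7732 d.
L(t_c) = L₀ e^(−k_1 t_c) = 52.5 × 0.7659 = 40.21 mg/L, and at the critical point k_a D_c = k_1 L, so D_c = (0.345/2.02) × 40.21 = 6.867 mg/L.
Minimum DO = C_s − D_c = 11.2 − 6.867 = 4.333 mg/L.
x_c = v t_c = 0.533 m/s × 0.7732 d × 86400 s/d = 35610 m ≈ 35.6 km.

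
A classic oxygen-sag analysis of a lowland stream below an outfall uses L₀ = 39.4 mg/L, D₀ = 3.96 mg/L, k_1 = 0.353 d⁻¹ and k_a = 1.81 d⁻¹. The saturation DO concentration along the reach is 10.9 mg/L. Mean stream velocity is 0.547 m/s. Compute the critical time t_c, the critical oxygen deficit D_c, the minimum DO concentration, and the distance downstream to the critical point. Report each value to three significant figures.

t_c ≈ 0.754 d; D_c ≈ 5.89 mg/L; min DO ≈ 5.01 mg/L; x_c ≈ 35.6 km

t_c = [1/(k_a−k_1)] ln[(k_a/k_1)(1 − D₀(k_a−k_1)/(k_1 L₀))]
= [1/(1.81−0.353)] ln[(1.81/0.353)(1 − 3.96×1.457/(0.353×39.4))]
= (1/1.457) ln[5.127 × 0.5852] = 0.6863 × ln(3.000) = 0.6863 × 1.099 = 0.7541 d.
L(t_c) = L₀ e^(−k_1 t_c) = 39.4 × 0.7663 = 30.19 mg/L, and at the critical point k_a D_c = k_1 L, so D_c = (0.353/1.81) × 30.19 = 5.888 mg/L.
Minimum DO = C_s − D_c = 10.9 − 5.888 = 5.012 mg/L.
x_c = v t_c = 0.547 m/s × 0.7541 d × 86400 s/d = 35640 m ≈ 35.6 km.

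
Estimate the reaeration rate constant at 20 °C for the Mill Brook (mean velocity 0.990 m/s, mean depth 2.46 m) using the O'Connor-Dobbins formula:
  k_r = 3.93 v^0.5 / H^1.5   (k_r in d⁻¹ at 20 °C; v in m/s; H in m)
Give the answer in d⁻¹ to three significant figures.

k_r ≈ 1.01 d⁻¹

k_r = 3.93 × 0.990^0.5 / 2.46^1.5 = 3.93 × 0.9950 / 3.858 = 1.013 d⁻¹.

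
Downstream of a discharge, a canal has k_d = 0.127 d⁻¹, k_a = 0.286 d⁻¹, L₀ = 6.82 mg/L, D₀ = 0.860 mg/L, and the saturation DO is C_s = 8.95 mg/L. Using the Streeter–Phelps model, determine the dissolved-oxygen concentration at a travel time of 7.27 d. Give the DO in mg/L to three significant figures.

k_d L₀/(k_a−k_d) = 0.127×6.82/(0.286−0.127) = 0.8661/0.1590 = 5.447 mg/L.
e^(−k_d t) = e^(−0.127×7.270) = 0.3972; e^(−k_a t) = e^(−0.286×7.270) = 0.1250.
D = 5.447 × (0.3972 − 0.1250) + 0.860 × 0.1250 = 1.483 + 0.1075 = 1.590 mg/L.
DO = C_s − D = 8.95 − 1.590 = 7.360 mg/L.

DO ≈ 7.36 mg/L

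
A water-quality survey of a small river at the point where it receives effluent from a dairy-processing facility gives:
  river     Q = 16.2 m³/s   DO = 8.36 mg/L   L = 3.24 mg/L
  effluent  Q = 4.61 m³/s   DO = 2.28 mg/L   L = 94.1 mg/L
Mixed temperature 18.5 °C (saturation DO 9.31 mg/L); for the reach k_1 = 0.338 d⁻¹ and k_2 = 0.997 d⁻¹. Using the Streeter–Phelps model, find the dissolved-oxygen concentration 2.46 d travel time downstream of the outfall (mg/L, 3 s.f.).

DO ≈ 4.93 mg/L

Mixed DO = (16.2×8.36 + 4.61×2.28)/(16.2+4.61) = 145.9/20.81 = 7.013 mg/L.
Mixed L₀ = (16.2×3.24 + 4.61×94.1)/(20.81) = 486.3/20.81 = 23.37 mg/L.
Initial deficit D₀ = C_s − DO₀ = 9.31 − 7.013 = 2.297 mg/L.
D(2.46) = [0.338×23.37/(0.997−0.338)](e^(−0.338×2.46) − e^(−0.997×2.46)) + 2.297 e^(−0.997×2.46)
= 11.99 × (0.4354 − 0.08607) + 2.297 × 0.08607 = 4.385 mg/L.
DO = 9.31 − 4.385 = 4.925 mg/L.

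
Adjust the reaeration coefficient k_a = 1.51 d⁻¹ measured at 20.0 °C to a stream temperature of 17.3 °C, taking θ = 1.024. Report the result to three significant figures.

k_a ≈ 1.42 d⁻¹

k_a(T₂) = k_a(T₁) · θ^(T₂−T₁) = 1.51 × 1.024^(17.3−20.0)
= 1.51 × 1.024^-2.70 = 1.51 × 0.9380 = 1.416 d⁻¹.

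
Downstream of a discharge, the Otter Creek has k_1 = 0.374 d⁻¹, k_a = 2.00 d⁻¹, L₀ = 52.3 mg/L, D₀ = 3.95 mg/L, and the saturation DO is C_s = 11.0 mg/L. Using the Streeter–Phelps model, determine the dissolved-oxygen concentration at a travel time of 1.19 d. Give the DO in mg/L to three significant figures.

DO ≈ 4.04 mg/L

k_1 L₀/(k_a−k_1) = 0.374×52.3/(2.00−0.374) = 19.56/1.626 = 12.03 mg/L.
e^(−k_1 t) = e^(−0.374×1.190) = 0.6408; e^(−k_a t) = e^(−2.00×1.190) = 0.09255.
D = 12.03 × (0.6408 − 0.09255) + 3.95 × 0.09255 = 6.595 + 0.3656 = 6.961 mg/L.
DO = C_s − D = 11.0 − 6.961 = 4.039 mg/L.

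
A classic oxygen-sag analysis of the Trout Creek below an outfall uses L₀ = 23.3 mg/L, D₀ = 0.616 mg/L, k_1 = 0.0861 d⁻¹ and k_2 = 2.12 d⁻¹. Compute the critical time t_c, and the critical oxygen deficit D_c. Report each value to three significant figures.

t_c ≈ 1.09 d; D_c ≈ 0.861 mg/L

At the critical point dD/dt = 0, so k_1 L₀ e^(−k_1 t) = k_2 D. Substituting D(t) from the Streeter–Phelps equation and solving for t gives
t_c = ln[(k_2/k_1)(1 − D₀(k_2−k_1)/(k_1 L₀))] / (k_2−k_1).
Here k_2−k_1 = 2.034 d⁻¹ and 1 − D₀(k_2−k_1)/(k_1 L₀) = 1 − 0.616×2.034/(0.0861×23.3) = 0.3755, so
t_c = ln(24.62 × 0.3755) / 2.034 = 2.224 / 2.034 = 1.094 d.
L(t_c) = L₀ e^(−k_1 t_c) = 23.3 × 0.9101 = 21.21 mg/L, and at the critical point k_2 D_c = k_1 L, so D_c = (0.0861/2.12) × 21.21 = 0.8613 mg/L.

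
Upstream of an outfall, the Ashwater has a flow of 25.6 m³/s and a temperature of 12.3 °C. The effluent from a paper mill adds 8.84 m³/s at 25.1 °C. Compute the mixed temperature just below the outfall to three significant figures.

Flow-weighted mixing: C = (Q_r C_r + Q_w C_w)/(Q_r + Q_w)
= (25.6×12.3 + 8.84×25.1)/(25.6 + 8.84) = 536.8/34.44 = 15.59 °C.

15.6 °C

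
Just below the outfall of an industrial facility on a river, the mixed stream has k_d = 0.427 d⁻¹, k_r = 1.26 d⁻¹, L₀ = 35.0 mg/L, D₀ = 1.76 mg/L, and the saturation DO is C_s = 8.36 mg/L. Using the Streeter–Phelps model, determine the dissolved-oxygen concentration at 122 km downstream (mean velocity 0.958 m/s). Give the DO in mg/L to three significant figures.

Travel time t = x/v = 122 km / (0.958 m/s) = 122000 m / 0.958 m/s = 127300 s = 1.474 d.
k_d L₀/(k_r−k_d) = 0.427×35.0/(1.26−0.427) = 14.95/0.8330 = 17.94 mg/L.
e^(−k_d t) = e^(−0.427×1.474) = 0.5329; e^(−k_r t) = e^(−1.26×1.474) = 0.1561.
D = 17.94 × (0.5329 − 0.1561) + 1.76 × 0.1561 = 6.760 + 0.2748 = 7.035 mg/L.
DO = C_s − D = 8.36 − 7.035 = 1.325 mg/L.

DO ≈ 1.32 mg/L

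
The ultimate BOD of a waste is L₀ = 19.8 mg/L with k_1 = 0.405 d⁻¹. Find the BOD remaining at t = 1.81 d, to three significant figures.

L ≈ 9.51 mg/L

L_t = L₀ e^(−k_1 t) = 19.8 × e^(−0.405×1.81) = 19.8 × 0.4804 = 9.513 mg/L.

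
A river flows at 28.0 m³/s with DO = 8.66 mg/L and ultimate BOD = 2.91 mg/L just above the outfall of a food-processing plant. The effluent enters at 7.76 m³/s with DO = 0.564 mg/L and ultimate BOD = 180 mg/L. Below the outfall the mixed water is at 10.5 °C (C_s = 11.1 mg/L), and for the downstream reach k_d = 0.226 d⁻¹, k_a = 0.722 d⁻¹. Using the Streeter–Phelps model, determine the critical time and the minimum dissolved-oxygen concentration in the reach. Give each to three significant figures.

t_c ≈ 1.83 d; minimum DO ≈ 2.55 mg/L

Mixed DO = (28.0×8.66 + 7.76×0.564)/(28.0+7.76) = 246.9/35.76 = 6.903 mg/L.
Mixed L₀ = (28.0×2.91 + 7.76×180)/(35.76) = 1478/35.76 = 41.34 mg/L.
Initial deficit D₀ = C_s − DO₀ = 11.1 − 6.903 = 4.197 mg/L.
t_c = (1/0.4960) ln[(0.722/0.226)(1 − 4.197×0.4960/(0.226×41.34))] = 2.016 × ln(2.483) = 1.834 d.
D_c = (0.226/0.722) × 41.34 × e^(−0.226×1.834) = 0.3130 × 41.34 × 0.6608 = 8.550 mg/L.
Minimum DO = 11.1 − 8.550 = 2.550 mg/L.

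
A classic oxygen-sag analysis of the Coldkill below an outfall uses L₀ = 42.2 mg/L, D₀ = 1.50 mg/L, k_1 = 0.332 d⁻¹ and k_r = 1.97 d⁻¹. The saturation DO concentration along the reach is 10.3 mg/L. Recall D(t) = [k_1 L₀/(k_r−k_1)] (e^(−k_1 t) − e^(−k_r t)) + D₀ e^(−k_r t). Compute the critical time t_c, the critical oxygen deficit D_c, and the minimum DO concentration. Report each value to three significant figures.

t_c = [1/(k_r−k_1)] ln[(k_r/k_1)(1 − D₀(k_r−k_1)/(k_1 L₀))]
= [1/(1.97−0.332)] ln[(1.97/0.332)(1 − 1.50×1.638/(0.332×42.2))]
= (1/1.638) ln[5.934 × 0.8246] = 0.6105 × ln(4.893) = 0.6105 × 1.588 = 0.9694 d.
D_c = (k_1/k_r) L₀ e^(−k_1 t_c) = (0.332/1.97) × 42.2 × e^(−0.332×0.9694) = 0.1685 × 42.2 × 0.7248 = 5.155 mg/L.
Minimum DO = C_s − D_c = 10.3 − 5.155 = 5.145 mg/L.

t_c ≈ 0.969 d; D_c ≈ 5.15 mg/L; min DO ≈ 5.15 mg/L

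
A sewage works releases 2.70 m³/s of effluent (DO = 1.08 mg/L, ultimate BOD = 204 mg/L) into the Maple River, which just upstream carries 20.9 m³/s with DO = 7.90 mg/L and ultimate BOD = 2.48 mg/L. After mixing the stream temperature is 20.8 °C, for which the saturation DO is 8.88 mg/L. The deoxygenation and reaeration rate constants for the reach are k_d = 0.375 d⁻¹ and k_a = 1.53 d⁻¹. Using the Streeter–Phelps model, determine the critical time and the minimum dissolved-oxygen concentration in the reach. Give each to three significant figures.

t_c ≈ 1.01 d; minimum DO ≈ 4.60 mg/L

Mixed DO = (20.9×7.90 + 2.70×1.08)/(20.9+2.70) = 168.0/23.60 = 7.120 mg/L.
Mixed L₀ = (20.9×2.48 + 2.70×204)/(23.60) = 602.6/23.60 = 25.54 mg/L.
Initial deficit D₀ = C_s − DO₀ = 8.88 − 7.120 = 1.760 mg/L.
t_c = (1/1.155) ln[(1.53/0.375)(1 − 1.760×1.155/(0.375×25.54))] = 0.8658 × ln(3.214) = 1.011 d.
D_c = (0.375/1.53) × 25.54 × e^(−0.375×1.011) = 0.2451 × 25.54 × 0.6845 = 4.284 mg/L.
Minimum DO = 8.88 − 4.284 = 4.596 mg/L.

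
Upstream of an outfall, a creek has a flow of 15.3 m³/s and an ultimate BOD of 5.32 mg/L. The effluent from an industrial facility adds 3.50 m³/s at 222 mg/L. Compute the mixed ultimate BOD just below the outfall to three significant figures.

45.7 mg/L

Flow-weighted mixing: C = (Q_r C_r + Q_w C_w)/(Q_r + Q_w)
= (15.3×5.32 + 3.50×222)/(15.3 + 3.50) = 858.4/18.80 = 45.66 mg/L.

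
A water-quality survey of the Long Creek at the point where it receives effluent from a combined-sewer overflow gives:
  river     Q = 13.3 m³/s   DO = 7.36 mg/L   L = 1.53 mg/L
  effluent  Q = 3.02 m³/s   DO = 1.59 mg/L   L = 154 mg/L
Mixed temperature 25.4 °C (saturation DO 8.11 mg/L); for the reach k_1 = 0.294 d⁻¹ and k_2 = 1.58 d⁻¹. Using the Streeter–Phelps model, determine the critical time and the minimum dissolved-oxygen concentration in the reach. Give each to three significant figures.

t_c ≈ 1.07 d; minimum DO ≈ 4.06 mg/L

Mixed DO = (13.3×7.36 + 3.02×1.59)/(13.3+3.02) = 102.7/16.32 = 6.292 mg/L.
Mixed L₀ = (13.3×1.53 + 3.02×154)/(16.32) = 485.4/16.32 = 29.74 mg/L.
Initial deficit D₀ = C_s − DO₀ = 8.11 − 6.292 = 1.818 mg/L.
t_c = (1/1.286) ln[(1.58/0.294)(1 − 1.818×1.286/(0.294×29.74))] = 0.7776 × ln(3.938) = 1.066 d.
D_c = (0.294/1.58) × 29.74 × e^(−0.294×1.066) = 0.1861 × 29.74 × 0.7310 = 4.046 mg/L.
Minimum DO = 8.11 − 4.046 = 4.064 mg/L.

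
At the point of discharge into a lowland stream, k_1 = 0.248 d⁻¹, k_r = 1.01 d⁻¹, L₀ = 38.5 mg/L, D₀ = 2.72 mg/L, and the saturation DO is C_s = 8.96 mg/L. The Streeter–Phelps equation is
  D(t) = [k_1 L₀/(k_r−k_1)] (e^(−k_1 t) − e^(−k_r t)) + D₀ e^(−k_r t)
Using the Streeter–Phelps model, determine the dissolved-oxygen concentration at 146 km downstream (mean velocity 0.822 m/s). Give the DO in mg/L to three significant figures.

DO ≈ 2.66 mg/L

Travel time t = x/v = 146 km / (0.822 m/s) = 146000 m / 0.822 m/s = 177600 s = 2.056 d.
k_1 L₀/(k_r−k_1) = 0.248×38.5/(1.01−0.248) = 9.548/0.7620 = 12.53 mg/L.
e^(−k_1 t) = e^(−0.248×2.056) = 0.6006; e^(−k_r t) = e^(−1.01×2.056) = 0.1254.
D = 12.53 × (0.6006 − 0.1254) + 2.72 × 0.1254 = 5.954 + 0.3411 = 6.296 mg/L.
DO = C_s − D = 8.96 − 6.296 = 2.664 mg/L.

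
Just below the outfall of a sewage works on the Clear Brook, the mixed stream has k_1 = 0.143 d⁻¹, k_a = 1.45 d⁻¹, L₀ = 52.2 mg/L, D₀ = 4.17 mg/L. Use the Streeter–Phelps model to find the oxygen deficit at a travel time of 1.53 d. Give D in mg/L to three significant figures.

D ≈ 4.42 mg/L

k_1 L₀/(k_a−k_1) = 0.143×52.2/(1.45−0.143) = 7.465/1.307 = 5.711 mg/L.
e^(−k_1 t) = e^(−0.143×1.530) = 0.8035; e^(−k_a t) = e^(−1.45×1.530) = 0.1088.
D = 5.711 × (0.8035 − 0.1088) + 4.17 × 0.1088 = 3.968 + 0.4536 = 4.421 mg/L.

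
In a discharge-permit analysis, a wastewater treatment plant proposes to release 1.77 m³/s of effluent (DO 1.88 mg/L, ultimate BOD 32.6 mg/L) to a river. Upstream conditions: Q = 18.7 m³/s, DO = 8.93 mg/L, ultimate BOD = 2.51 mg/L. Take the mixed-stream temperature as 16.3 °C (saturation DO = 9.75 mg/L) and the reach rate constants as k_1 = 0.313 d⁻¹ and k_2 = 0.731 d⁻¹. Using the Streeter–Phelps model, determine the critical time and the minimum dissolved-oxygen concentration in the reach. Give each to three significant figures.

t_c ≈ 0.911 d; minimum DO ≈ 8.10 mg/L

Mixed DO = (18.7×8.93 + 1.77×1.88)/(18.7+1.77) = 170.3/20.47 = 8.320 mg/L.
Mixed L₀ = (18.7×2.51 + 1.77×32.6)/(20.47) = 104.6/20.47 = 5.112 mg/L.
Initial deficit D₀ = C_s − DO₀ = 9.75 − 8.320 = 1.430 mg/L.
t_c = (1/0.4180) ln[(0.731/0.313)(1 − 1.430×0.4180/(0.313×5.112))] = 2.392 × ln(1.463) = 0.9106 d.
D_c = (0.313/0.731) × 5.112 × e^(−0.313×0.9106) = 0.4282 × 5.112 × 0.7520 = 1.646 mg/L.
Minimum DO = 9.75 − 1.646 = 8.104 mg/L.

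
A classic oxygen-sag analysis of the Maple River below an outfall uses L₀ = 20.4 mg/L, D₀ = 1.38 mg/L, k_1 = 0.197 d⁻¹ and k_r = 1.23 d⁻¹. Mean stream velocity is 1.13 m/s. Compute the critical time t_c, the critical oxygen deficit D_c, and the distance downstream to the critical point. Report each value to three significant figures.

At the critical point dD/dt = 0, so k_1 L₀ e^(−k_1 t) = k_r D. Substituting D(t) from the Streeter–Phelps equation and solving for t gives
t_c = ln[(k_r/k_1)(1 − D₀(k_r−k_1)/(k_1 L₀))] / (k_r−k_1).
Here k_r−k_1 = 1.033 d⁻¹ and 1 − D₀(k_r−k_1)/(k_1 L₀) = 1 − 1.38×1.033/(0.197×20.4) = 0.6453, so
t_c = ln(6.244 × 0.6453) / 1.033 = 1.393 / 1.033 = 1.349 d.
L(t_c) = L₀ e^(−k_1 t_c) = 20.4 × 0.7666 = 15.64 mg/L, and at the critical point k_r D_c = k_1 L, so D_c = (0.197/1.23) × 15.64 = 2.505 mg/L.
x_c = v t_c = 1.13 m/s × 1.349 d × 86400 s/d = 131700 m ≈ 132 km.

t_c ≈ 1.35 d; D_c ≈ 2.50 mg/L; x_c ≈ 132 km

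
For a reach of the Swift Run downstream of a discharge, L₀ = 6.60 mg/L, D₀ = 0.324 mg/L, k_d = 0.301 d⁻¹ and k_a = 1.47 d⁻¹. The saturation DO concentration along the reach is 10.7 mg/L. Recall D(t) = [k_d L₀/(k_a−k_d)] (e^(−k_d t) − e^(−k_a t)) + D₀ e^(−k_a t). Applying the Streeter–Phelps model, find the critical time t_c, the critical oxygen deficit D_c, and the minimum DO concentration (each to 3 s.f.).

With k_a/k_d = 4.884 and 1 − D₀(k_a−k_d)/(k_d L₀) = 0.8093,
t_c = ln(4.884 × 0.8093) / (1.47 − 0.301) = ln(3.953) / 1.169 = 1.374/1.169 = 1.176 d.
D_c = (k_d/k_a) L₀ e^(−k_d t_c) = (0.301/1.47) × 6.60 × e^(−0.301×1.176) = 0.2048 × 6.60 × 0.7020 = 0.9486 mg/L.
Minimum DO = C_s − D_c = 10.7 − 0.9486 = 9.751 mg/L.

t_c ≈ 1.18 d; D_c ≈ 0.949 mg/L; min DO ≈ 9.75 mg/L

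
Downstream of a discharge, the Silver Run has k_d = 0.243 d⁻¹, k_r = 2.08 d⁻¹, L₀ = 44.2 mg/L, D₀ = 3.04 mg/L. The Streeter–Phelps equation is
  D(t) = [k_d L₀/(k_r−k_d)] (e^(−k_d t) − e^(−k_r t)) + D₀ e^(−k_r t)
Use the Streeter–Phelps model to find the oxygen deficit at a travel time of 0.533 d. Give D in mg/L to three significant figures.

D ≈ 4.21 mg/L

k_d L₀/(k_r−k_d) = 0.243×44.2/(2.08−0.243) = 10.74/1.837 = 5.847 mg/L.
e^(−k_d t) = e^(−0.243×0.5330) = 0.8785; e^(−k_r t) = e^(−2.08×0.5330) = 0.3300.
D = 5.847 × (0.8785 − 0.3300) + 3.04 × 0.3300 = 3.207 + 1.003 = 4.210 mg/L.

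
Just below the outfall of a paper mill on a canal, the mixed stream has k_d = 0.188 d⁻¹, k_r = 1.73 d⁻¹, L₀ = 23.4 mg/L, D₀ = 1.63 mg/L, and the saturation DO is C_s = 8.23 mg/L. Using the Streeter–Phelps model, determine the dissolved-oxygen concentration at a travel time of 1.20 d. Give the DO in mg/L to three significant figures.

DO ≈ 6.11 mg/L

k_d L₀/(k_r−k_d) = 0.188×23.4/(1.73−0.188) = 4.399/1.542 = 2.853 mg/L.
e^(−k_d t) = e^(−0.188×1.200) = 0.7980; e^(−k_r t) = e^(−1.73×1.200) = 0.1254.
D = 2.853 × (0.7980 − 0.1254) + 1.63 × 0.1254 = 1.919 + 0.2045 = 2.123 mg/L.
DO = C_s − D = 8.23 − 2.123 = 6.107 mg/L.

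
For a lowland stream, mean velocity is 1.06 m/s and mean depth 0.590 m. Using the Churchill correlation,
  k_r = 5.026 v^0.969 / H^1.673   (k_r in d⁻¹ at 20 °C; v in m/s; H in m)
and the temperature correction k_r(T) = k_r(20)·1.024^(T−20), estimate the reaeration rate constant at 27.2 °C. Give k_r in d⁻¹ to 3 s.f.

k_r(20) = 5.026 × 1.06^0.969 / 0.590^1.673 = 5.026 × 1.058 / 0.4137 = 12.86 d⁻¹.
k_r(27.2) = 12.86 × 1.024^(27.2−20) = 12.86 × 1.186 = 15.25 d⁻¹.

k_r ≈ 15.2 d⁻¹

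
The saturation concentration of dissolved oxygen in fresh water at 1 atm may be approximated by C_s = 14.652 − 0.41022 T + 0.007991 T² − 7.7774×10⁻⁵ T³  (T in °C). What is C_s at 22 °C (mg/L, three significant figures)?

C_s = 14.652 − 0.41022×22 + 0.007991×22² − 7.7774×10⁻⁵×22³ = 8.667 mg/L.

C_s ≈ 8.67 mg/L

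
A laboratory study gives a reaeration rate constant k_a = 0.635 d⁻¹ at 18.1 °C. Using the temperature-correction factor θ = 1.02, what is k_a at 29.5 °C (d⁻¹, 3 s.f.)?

k_a(T₂) = k_a(T₁) · θ^(T₂−T₁) = 0.635 × 1.02^(29.5−18.1)
= 0.635 × 1.02^11.4 = 0.635 × 1.253 = 0.7958 d⁻¹.

k_a ≈ 0.796 d⁻¹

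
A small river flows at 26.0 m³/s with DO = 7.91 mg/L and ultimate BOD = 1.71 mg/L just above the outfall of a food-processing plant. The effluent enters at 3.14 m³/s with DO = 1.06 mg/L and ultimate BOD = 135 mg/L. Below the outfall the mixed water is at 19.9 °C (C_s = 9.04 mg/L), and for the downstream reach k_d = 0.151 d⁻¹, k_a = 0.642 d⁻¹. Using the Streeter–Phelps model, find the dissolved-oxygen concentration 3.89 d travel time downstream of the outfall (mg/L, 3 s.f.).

Mixed DO = (26.0×7.91 + 3.14×1.06)/(26.0+3.14) = 209.0/29.14 = 7.172 mg/L.
Mixed L₀ = (26.0×1.71 + 3.14×135)/(29.14) = 468.4/29.14 = 16.07 mg/L.
Initial deficit D₀ = C_s − DO₀ = 9.04 − 7.172 = 1.868 mg/L.
D(3.89) = [0.151×16.07/(0.642−0.151)](e^(−0.151×3.89) − e^(−0.642×3.89)) + 1.868 e^(−0.642×3.89)
= 4.943 × (0.5558 − 0.08230) + 1.868 × 0.08230 = 2.494 mg/L.
DO = 9.04 − 2.494 = 6.546 mg/L.

DO ≈ 6.55 mg/L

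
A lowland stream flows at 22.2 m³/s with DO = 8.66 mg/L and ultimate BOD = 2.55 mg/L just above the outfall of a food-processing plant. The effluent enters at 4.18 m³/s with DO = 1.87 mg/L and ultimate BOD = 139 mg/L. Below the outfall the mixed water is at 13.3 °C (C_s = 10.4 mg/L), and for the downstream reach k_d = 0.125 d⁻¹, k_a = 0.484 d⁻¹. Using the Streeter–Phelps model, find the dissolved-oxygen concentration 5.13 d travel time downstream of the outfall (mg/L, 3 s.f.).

Mixed DO = (22.2×8.66 + 4.18×1.87)/(22.2+4.18) = 200.1/26.38 = 7.584 mg/L.
Mixed L₀ = (22.2×2.55 + 4.18×139)/(26.38) = 637.6/26.38 = 24.17 mg/L.
Initial deficit D₀ = C_s − DO₀ = 10.4 − 7.584 = 2.816 mg/L.
D(5.13) = [0.125×24.17/(0.484−0.125)](e^(−0.125×5.13) − e^(−0.484×5.13)) + 2.816 e^(−0.484×5.13)
= 8.416 × (0.5266 − 0.08350) + 2.816 × 0.08350 = 3.965 mg/L.
DO = 10.4 − 3.965 = 6.435 mg/L.

DO ≈ 6.44 mg/L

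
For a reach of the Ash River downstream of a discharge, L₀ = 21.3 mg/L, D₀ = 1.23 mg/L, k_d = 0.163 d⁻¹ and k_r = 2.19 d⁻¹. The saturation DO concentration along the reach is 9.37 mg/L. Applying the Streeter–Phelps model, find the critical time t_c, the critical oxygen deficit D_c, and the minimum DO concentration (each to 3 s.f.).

At the critical point dD/dt = 0, so k_d L₀ e^(−k_d t) = k_r D. Substituting D(t) from the Streeter–Phelps equation and solving for t gives
t_c = ln[(k_r/k_d)(1 − D₀(k_r−k_d)/(k_d L₀))] / (k_r−k_d).
Here k_r−k_d = 2.027 d⁻¹ and 1 − D₀(k_r−k_d)/(k_d L₀) = 1 − 1.23×2.027/(0.163×21.3) = 0.2819, so
t_c = ln(13.44 × 0.2819) / 2.027 = 1.332 / 2.027 = 0.6570 d.
D_c = (k_d/k_r) L₀ e^(−k_d t_c) = (0.163/2.19) × 21.3 × e^(−0.163×0.6570) = 0.07443 × 21.3 × 0.8984 = 1.424 mg/L.
Minimum DO = C_s − D_c = 9.37 − 1.424 = 7.946 mg/L.

t_c ≈ 0.657 d; D_c ≈ 1.42 mg/L; min DO ≈ 7.95 mg/L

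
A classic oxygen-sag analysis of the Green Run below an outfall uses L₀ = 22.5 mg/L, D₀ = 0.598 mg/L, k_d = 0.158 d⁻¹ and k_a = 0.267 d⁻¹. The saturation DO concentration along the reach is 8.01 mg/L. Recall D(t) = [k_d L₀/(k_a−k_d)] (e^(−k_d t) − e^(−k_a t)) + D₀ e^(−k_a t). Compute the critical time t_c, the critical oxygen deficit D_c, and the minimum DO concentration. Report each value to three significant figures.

t_c = [1/(k_a−k_d)] ln[(k_a/k_d)(1 − D₀(k_a−k_d)/(k_d L₀))]
= [1/(0.267−0.158)] ln[(0.267/0.158)(1 − 0.598×0.1090/(0.158×22.5))]
= (1/0.1090) ln[1.690 × 0.9817] = 9.174 × ln(1.659) = 9.174 × 0.5061 = 4.644 d.
D_c = (k_d/k_a) L₀ e^(−k_d t_c) = (0.158/0.267) × 22.5 × e^(−0.158×4.644) = 0.5918 × 22.5 × 0.4801 = 6.393 mg/L.
Minimum DO = C_s − D_c = 8.01 − 6.393 = 1.617 mg/L.

t_c ≈ 4.64 d; D_c ≈ 6.39 mg/L; min DO ≈ 1.62 mg/L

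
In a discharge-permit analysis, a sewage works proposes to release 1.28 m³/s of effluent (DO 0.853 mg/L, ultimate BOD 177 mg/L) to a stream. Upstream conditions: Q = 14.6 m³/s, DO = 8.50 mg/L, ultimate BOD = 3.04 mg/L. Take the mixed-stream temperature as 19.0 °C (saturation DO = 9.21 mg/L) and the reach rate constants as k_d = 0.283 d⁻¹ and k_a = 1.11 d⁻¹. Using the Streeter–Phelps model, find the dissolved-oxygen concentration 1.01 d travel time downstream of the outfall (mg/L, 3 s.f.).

DO ≈ 6.29 mg/L

Mixed DO = (14.6×8.50 + 1.28×0.853)/(14.6+1.28) = 125.2/15.88 = 7.884 mg/L.
Mixed L₀ = (14.6×3.04 + 1.28×177)/(15.88) = 270.9/15.88 = 17.06 mg/L.
Initial deficit D₀ = C_s − DO₀ = 9.21 − 7.884 = 1.326 mg/L.
D(1.01) = [0.283×17.06/(1.11−0.283)](e^(−0.283×1.01) − e^(−1.11×1.01)) + 1.326 e^(−1.11×1.01)
= 5.839 × (0.7514 − 0.3259) + 1.326 × 0.3259 = 2.916 mg/L.
DO = 9.21 − 2.916 = 6.294 mg/L.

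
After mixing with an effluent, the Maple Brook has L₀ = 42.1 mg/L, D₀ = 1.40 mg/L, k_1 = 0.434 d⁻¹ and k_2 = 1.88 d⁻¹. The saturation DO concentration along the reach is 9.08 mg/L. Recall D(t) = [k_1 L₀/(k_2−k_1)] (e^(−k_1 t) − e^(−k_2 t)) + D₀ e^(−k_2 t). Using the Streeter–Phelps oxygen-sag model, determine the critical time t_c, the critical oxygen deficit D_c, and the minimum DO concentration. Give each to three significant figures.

t_c ≈ 0.933 d; D_c ≈ 6.48 mg/L; min DO ≈ 2.60 mg/L

At the critical point dD/dt = 0, so k_1 L₀ e^(−k_1 t) = k_2 D. Substituting D(t) from the Streeter–Phelps equation and solving for t gives
t_c = ln[(k_2/k_1)(1 − D₀(k_2−k_1)/(k_1 L₀))] / (k_2−k_1).
Here k_2−k_1 = 1.446 d⁻¹ and 1 − D₀(k_2−k_1)/(k_1 L₀) = 1 − 1.40×1.446/(0.434×42.1) = 0.8892, so
t_c = ln(4.332 × 0.8892) / 1.446 = 1.349 / 1.446 = 0.9326 d.
D_c = (k_1/k_2) L₀ e^(−k_1 t_c) = (0.434/1.88) × 42.1 × e^(−0.434×0.9326) = 0.2309 × 42.1 × 0.6671 = 6.484 mg/L.
Minimum DO = C_s − D_c = 9.08 − 6.484 = 2.596 mg/L.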